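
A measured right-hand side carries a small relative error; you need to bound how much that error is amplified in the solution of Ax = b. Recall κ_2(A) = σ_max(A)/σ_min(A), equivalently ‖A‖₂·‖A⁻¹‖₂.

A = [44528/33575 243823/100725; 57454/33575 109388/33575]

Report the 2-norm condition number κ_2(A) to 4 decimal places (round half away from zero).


M = AᵀA = [211348196/45091225 47538056/5410947; 47538056/5410947 6685650649/405821025]. tr(M)=29715517/1404225, det(M)=1119364/35105625
solving λ² − 29715517/1404225·λ + 1119364/35105625 = 0 gives λ = 529/25, 2116/1404225
κ = σ_max/σ_min = (23/5)/(46/1185) = 118.5000

118.5000


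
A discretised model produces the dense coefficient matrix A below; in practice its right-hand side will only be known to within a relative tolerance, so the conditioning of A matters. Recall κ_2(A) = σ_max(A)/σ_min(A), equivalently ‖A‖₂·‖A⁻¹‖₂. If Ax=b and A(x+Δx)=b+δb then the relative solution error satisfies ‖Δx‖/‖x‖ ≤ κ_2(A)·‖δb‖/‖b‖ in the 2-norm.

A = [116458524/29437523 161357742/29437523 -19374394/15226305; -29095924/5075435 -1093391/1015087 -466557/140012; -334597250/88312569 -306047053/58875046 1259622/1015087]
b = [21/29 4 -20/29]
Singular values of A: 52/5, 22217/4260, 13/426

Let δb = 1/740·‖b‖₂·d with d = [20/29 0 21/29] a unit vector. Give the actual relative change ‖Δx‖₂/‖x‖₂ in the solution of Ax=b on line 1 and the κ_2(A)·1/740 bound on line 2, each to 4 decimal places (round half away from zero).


0.2362
0.4605

from the listed singular values, σ₁ = 52/5, σ_n = 13/426
κ = σ_max/σ_min = (52/5)/(13/426) = 340.8000
worst-case relative error ≤ 340.8000 × 1/740 = 0.4605
solve Ax = b  →  x = [-0.4344 0.3167 -0.5554]
‖b‖ = 4.1231, ‖x‖ = 0.7730
re-solving with b+δb shifts x by Δx of norm 0.1826
dividing the unrounded norms, ‖Δx‖/‖x‖ = 0.2362
tightness: 0.2362 against a bound of 0.4605 (unrounded ratio ≈ 0.5129)


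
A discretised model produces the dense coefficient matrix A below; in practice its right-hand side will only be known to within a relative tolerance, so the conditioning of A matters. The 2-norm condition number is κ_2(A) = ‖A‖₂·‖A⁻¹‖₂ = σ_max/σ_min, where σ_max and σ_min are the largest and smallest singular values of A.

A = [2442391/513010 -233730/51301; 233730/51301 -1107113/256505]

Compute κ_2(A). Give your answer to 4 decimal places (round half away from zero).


AᵀA = [13588876441/312936100 -129416301/3129361; -129416301/3129361 3081381709/78234025]; tr = 30813797/372100, det = 405769/9302500
char-poly roots: 8281/100 and 49/93025
σ_max=√(8281/100)=(91/10), σ_min=√(49/93025)=(7/305) → κ = 396.5000

396.5000


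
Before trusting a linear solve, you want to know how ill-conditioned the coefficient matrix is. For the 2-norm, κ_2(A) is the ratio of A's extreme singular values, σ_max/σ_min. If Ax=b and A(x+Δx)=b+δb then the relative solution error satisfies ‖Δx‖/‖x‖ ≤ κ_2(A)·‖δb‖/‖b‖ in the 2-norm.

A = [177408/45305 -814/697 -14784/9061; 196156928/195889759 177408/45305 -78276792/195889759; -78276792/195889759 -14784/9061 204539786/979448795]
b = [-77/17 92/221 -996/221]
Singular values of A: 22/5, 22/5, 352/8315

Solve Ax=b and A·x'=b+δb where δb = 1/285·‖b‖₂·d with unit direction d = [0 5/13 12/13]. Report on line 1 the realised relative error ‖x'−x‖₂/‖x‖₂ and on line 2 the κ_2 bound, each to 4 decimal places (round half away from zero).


σ_max = 22/5, σ_min = 352/8315
condition number: (22/5) ÷ (352/8315) = 103.9375
worst-case relative error ≤ 103.9375 × 1/285 = 0.3647
solve Ax = b  →  x = [-37.1400 0.7373 -86.8877]
‖b‖ = 6.4031, ‖x‖ = 94.4955
Δx = A⁻¹·δb where δb = 1/285·6.4031·d; ‖Δx‖ = 0.5307
realised ‖Δx‖/‖x‖ = 0.0056
realised/bound (from unrounded values) ≈ 0.0154

0.0056
0.3647


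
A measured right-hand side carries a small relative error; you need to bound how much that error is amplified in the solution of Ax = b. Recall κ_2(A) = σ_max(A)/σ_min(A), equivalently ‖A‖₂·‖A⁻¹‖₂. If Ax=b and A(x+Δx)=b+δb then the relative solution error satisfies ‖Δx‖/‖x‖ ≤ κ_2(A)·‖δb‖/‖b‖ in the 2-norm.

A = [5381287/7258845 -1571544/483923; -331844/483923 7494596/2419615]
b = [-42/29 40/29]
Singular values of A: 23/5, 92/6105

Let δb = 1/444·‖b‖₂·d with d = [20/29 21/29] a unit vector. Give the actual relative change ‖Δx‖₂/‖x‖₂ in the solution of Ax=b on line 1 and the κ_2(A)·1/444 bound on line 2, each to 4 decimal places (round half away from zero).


0.6875
0.6875

from the listed singular values, σ₁ = 23/5, σ_n = 92/6105
condition number: (23/5) ÷ (92/6105) = 305.2500
perturbation bound = 305.2500·1/444 = 0.6875
solve Ax = b  →  x = [-0.0954 0.4242]
2-norm of b is 2.0000; of x, 0.4348
re-solving with b+δb shifts x by Δx of norm 0.2989
relative error = 0.6875
realised/bound = 1 exactly: the bound is attained for this b and d


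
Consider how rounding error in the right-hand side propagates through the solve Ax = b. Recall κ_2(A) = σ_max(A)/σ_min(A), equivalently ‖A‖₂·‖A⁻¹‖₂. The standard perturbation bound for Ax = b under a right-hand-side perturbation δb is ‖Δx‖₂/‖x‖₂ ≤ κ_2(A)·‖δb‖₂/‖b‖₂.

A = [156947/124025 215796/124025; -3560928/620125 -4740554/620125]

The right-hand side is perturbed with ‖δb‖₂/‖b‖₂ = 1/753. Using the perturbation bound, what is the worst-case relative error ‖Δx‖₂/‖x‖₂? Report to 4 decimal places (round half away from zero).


0.4017

M = AᵀA = [7909587889/228765625 10545797052/228765625; 10545797052/228765625 14061302836/228765625]. tr(M)=878835629/9150625, det(M)=23059204/228765625
char-poly roots: 2401/25 and 9604/9150625
κ_2(A) = √(λ_max/λ_min) = √((2401/25) / (9604/9150625)) = 302.5000
worst-case relative error ≤ 302.5000 × 1/753 = 0.4017


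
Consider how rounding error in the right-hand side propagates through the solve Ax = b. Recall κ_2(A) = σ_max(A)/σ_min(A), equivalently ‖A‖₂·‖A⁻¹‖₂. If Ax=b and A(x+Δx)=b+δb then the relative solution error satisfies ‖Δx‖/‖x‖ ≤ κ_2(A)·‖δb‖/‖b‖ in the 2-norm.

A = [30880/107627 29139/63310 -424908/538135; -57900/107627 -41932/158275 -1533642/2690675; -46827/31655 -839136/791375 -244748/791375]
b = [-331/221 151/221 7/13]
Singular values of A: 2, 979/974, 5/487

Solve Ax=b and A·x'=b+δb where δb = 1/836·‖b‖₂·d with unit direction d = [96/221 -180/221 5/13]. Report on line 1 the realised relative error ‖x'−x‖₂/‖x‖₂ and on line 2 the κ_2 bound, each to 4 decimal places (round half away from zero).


σ_max = 2, σ_min = 5/487
κ_2(A) = 2 / (5/487) = 194.8000
perturbation bound = 194.8000·1/836 = 0.2330
solve Ax = b  →  x = [58.0400 -75.3698 -20.9465]
‖b‖ = 1.7321, ‖x‖ = 97.4064
with δb = [0.0009 -0.0017 0.0008], A·Δx = δb → ‖Δx‖ = 0.2018
relative error = 0.0021
realised/bound (from unrounded values) ≈ 0.0089

0.0021
0.2330


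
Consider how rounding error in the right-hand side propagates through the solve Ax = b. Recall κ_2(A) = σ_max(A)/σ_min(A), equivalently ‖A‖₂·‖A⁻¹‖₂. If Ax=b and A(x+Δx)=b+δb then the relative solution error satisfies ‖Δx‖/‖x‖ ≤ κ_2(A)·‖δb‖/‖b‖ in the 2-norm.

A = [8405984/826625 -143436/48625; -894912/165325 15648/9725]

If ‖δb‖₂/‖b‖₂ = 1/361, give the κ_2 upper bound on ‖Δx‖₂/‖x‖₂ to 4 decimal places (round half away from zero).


1.0102

AᵀA = [313779426304/2364390625 -91518252672/2364390625; -91518252672/2364390625 26695383696/2364390625]; tr = 544759696/3783025, det = 589824/3783025
solving λ² − 544759696/3783025·λ + 589824/3783025 = 0 gives λ = 144, 4096/3783025
κ = σ_max/σ_min = 12/(64/1945) = 364.6875
κ_2(A)·‖δb‖/‖b‖ = 1.0102


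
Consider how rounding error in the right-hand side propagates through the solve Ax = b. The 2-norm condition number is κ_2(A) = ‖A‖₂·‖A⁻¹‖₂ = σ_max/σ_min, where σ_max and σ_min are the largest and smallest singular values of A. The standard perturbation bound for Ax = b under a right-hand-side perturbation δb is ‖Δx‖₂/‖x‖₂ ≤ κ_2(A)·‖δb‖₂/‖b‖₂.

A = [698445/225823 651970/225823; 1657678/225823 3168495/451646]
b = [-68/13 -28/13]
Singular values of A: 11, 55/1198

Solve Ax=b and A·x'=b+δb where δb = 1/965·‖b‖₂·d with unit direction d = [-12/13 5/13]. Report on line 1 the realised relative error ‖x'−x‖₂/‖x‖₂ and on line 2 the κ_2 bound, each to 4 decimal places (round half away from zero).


0.0015
0.2483

σ_max = 11, σ_min = 55/1198
κ_2(A) = 11 / (55/1198) = 239.6000
bound on ‖Δx‖/‖x‖: κ·ε = 239.6000·1/965 = 0.2483
solve Ax = b  →  x = [-60.3511 62.8414]
‖b‖₂ = 5.6569 and ‖x‖₂ = 87.1280
Δx = A⁻¹·δb where δb = 1/965·5.6569·d; ‖Δx‖ = 0.1277
relative error = 0.0015
so the bound overstates the realised error by a factor of ≈ 169.4243 (computed from the unrounded values)


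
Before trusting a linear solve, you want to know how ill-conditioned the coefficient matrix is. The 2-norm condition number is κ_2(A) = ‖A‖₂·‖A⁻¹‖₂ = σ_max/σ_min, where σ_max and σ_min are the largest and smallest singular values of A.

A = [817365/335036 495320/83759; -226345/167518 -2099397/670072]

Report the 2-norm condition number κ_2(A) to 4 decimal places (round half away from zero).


form AᵀA = [3020808925/388405264 7247809485/388405264; 7247809485/388405264 69582524281/1553621056] with trace 483229349/9193024 and determinant 17682025/147088384
λ_max, λ_min = (483229349/9193024 ± √233469965914915401/84511690264576)/2 = 841/16, 21025/9193024
κ = σ_max/σ_min = (29/4)/(145/3032) = 151.6000

151.6000


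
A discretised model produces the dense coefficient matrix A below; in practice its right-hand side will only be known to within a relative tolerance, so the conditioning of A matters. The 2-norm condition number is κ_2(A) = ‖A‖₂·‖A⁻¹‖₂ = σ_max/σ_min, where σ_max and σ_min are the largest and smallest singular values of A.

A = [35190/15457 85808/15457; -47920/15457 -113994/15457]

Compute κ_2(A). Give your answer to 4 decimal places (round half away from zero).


237.8000

M = AᵀA = [3534662500/238918849 8482176000/238918849; 8482176000/238918849 20357644900/238918849]. tr(M)=141374600/1413721, det(M)=250000/1413721
eigenvalues of AᵀA: λ = (tr ± √(tr²−4·det))/2 = 100, 2500/1413721
so κ_2 = √(100 / (2500/1413721)) = 237.8000


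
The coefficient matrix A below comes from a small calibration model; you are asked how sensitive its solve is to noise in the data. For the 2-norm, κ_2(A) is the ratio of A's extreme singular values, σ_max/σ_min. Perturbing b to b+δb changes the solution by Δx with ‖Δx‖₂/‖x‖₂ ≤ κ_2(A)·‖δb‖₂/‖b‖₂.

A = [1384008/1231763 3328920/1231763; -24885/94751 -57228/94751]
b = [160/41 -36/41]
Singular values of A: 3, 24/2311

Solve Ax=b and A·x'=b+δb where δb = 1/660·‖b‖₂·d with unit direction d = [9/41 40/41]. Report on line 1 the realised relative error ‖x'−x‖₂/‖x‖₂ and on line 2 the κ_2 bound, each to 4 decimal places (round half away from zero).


0.4377
0.4377

largest singular value 3, smallest 24/2311
condition number: 3 ÷ (24/2311) = 288.8750
κ_2(A)·‖δb‖/‖b‖ = 0.4377
solve Ax = b  →  x = [0.5128 1.2308]
‖b‖ = 4.0000, ‖x‖ = 1.3333
Δx = A⁻¹·δb where δb = 1/660·4.0000·d; ‖Δx‖ = 0.5836
realised ‖Δx‖/‖x‖ = 0.4377
realised/bound = 1 exactly: the bound is attained for this b and d


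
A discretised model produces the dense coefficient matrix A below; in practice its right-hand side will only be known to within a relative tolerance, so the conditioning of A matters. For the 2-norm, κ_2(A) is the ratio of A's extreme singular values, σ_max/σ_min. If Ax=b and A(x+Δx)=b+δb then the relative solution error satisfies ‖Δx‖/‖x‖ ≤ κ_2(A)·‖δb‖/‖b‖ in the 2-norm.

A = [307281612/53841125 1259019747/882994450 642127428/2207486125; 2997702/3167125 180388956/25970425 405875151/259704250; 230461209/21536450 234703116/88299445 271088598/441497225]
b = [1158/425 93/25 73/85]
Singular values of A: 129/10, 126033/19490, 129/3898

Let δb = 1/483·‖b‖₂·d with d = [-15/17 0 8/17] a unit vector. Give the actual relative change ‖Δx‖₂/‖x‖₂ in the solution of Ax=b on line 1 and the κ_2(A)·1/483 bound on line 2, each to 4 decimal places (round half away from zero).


σ_max = 129/10, σ_min = 129/3898
κ = σ_max/σ_min = (129/10)/(129/3898) = 389.8000
bound on ‖Δx‖/‖x‖: κ·ε = 389.8000·1/483 = 0.8070
solve Ax = b  →  x = [0.0362 13.7711 -58.8465]
‖b‖₂ = 4.6904 and ‖x‖₂ = 60.4363
δb = ε·‖b‖·d = [-0.0086 0.0000 0.0046]; solving A·Δx = δb gives ‖Δx‖ = 0.2934
realised ‖Δx‖/‖x‖ = 0.0049
tightness: 0.0049 against a bound of 0.8070 (unrounded ratio ≈ 0.0060)

0.0049
0.8070


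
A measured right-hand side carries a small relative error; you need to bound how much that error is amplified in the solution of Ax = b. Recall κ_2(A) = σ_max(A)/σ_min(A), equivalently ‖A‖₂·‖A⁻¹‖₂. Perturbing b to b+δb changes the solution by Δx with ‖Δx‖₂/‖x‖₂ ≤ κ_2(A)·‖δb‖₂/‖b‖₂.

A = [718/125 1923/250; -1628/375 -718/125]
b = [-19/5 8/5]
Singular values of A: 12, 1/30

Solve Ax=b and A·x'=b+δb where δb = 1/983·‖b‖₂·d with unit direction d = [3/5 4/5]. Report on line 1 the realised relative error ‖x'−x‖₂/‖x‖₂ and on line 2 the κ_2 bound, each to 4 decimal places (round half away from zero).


0.0042
0.3662

σ_max = 12, σ_min = 1/30
condition number: 12 ÷ (1/30) = 360.0000
worst-case relative error ≤ 360.0000 × 1/983 = 0.3662
solve Ax = b  →  x = [23.8000 -18.2667]
‖b‖₂ = 4.1231 and ‖x‖₂ = 30.0019
with δb = [0.0025 0.0034], A·Δx = δb → ‖Δx‖ = 0.1258
realised ‖Δx‖/‖x‖ = 0.0042
realised/bound (from unrounded values) ≈ 0.0115


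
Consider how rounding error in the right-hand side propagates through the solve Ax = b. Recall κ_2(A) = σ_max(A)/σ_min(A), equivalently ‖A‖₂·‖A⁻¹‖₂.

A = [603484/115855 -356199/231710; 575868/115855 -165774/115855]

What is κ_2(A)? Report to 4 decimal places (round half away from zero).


form AᵀA = [165473696/3192005 -48262578/3192005; -48262578/3192005 56314341/12768020] with trace 143641825/2553604 and determinant 22500/638401
char-poly roots: 225/4 and 400/638401
so κ_2 = √((225/4) / (400/638401)) = 299.6250

299.6250


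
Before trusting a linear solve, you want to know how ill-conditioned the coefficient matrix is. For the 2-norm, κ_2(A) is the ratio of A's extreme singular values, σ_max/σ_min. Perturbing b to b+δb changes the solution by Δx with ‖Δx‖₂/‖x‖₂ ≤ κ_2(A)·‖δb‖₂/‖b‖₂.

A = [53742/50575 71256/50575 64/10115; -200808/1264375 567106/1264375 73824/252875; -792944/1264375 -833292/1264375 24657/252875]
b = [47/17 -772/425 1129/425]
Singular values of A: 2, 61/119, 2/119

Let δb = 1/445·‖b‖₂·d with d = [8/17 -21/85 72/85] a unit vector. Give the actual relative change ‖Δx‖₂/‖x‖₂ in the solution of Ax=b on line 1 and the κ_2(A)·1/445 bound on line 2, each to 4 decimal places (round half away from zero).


largest singular value 2, smallest 2/119
κ_2(A) = 2 / (2/119) = 119.0000
worst-case relative error ≤ 119.0000 × 1/445 = 0.2674
solve Ax = b  →  x = [115.7885 -86.2164 189.2295]
‖b‖ = 4.2426, ‖x‖ = 238.0085
Δx = A⁻¹·δb where δb = 1/445·4.2426·d; ‖Δx‖ = 0.5673
dividing the unrounded norms, ‖Δx‖/‖x‖ = 0.0024
tightness: 0.0024 against a bound of 0.2674 (unrounded ratio ≈ 0.0089)

0.0024
0.2674


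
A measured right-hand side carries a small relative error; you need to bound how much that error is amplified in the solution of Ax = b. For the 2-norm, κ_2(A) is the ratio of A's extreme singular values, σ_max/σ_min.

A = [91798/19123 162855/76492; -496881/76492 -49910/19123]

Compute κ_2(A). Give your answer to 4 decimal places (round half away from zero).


58.8400

form AᵀA = [381720693025/5851026064 9937273500/365689129; 9937273500/365689129 66377880625/5851026064] with trace 1325735425/17310728 and determinant 937890625/553943296
char-poly roots: 1225/16 and 765625/34621456
κ = σ_max/σ_min = (35/4)/(875/5884) = 58.8400


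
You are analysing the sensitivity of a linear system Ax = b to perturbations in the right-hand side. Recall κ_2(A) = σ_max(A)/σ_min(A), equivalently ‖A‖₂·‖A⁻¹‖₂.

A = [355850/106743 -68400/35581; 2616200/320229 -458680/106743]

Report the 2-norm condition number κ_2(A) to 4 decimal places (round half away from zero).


72.4500

AᵀA = [47243582500/606784689 -8396804000/202261563; -8396804000/202261563 1494049600/67420521]; tr = 210000100/2099601, det = 4000000/2099601
eigenvalues of AᵀA: λ = (tr ± √(tr²−4·det))/2 = 100, 40000/2099601
σ_max=√100=10, σ_min=√(40000/2099601)=(200/1449) → κ = 72.4500


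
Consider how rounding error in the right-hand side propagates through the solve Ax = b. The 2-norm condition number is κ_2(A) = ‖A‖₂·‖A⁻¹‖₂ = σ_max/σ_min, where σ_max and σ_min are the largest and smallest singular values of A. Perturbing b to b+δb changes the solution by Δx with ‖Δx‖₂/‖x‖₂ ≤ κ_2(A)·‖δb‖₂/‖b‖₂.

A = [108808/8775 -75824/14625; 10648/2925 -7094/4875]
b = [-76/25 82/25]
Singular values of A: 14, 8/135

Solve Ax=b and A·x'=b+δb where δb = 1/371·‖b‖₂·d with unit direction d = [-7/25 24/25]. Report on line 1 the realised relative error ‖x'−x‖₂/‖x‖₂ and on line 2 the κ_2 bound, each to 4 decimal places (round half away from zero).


0.0030
0.6368

from the listed singular values, σ₁ = 14, σ_n = 8/135
condition number: 14 ÷ (8/135) = 236.2500
κ_2(A)·‖δb‖/‖b‖ = 0.6368
solve Ax = b  →  x = [25.8297 62.3626]
2-norm of b is 4.4721; of x, 67.5002
with δb = [-0.0034 0.0116], A·Δx = δb → ‖Δx‖ = 0.2034
relative error = 0.0030
so the bound overstates the realised error by a factor of ≈ 211.3089 (computed from the unrounded values)


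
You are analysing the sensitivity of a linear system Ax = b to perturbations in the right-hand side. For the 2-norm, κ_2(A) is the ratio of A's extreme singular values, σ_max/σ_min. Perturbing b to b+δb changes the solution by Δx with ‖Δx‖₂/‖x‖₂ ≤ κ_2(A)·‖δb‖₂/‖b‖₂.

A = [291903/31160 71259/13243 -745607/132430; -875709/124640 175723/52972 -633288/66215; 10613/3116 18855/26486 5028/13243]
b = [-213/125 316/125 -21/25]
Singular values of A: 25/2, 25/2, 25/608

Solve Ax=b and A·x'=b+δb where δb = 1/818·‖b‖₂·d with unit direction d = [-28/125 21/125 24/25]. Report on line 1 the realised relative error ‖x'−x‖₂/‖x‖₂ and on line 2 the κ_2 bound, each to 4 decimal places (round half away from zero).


from the listed singular values, σ₁ = 25/2, σ_n = 25/608
condition number: (25/2) ÷ (25/608) = 304.0000
worst-case relative error ≤ 304.0000 × 1/818 = 0.3716
solve Ax = b  →  x = [-0.2341 -0.0088 -0.0954]
‖b‖ = 3.1623, ‖x‖ = 0.2530
Δx = A⁻¹·δb where δb = 1/818·3.1623·d; ‖Δx‖ = 0.0940
realised ‖Δx‖/‖x‖ = 0.3716
tightness: 0.3716 against a bound of 0.3716; the bound is attained (ratio 1)

0.3716
0.3716


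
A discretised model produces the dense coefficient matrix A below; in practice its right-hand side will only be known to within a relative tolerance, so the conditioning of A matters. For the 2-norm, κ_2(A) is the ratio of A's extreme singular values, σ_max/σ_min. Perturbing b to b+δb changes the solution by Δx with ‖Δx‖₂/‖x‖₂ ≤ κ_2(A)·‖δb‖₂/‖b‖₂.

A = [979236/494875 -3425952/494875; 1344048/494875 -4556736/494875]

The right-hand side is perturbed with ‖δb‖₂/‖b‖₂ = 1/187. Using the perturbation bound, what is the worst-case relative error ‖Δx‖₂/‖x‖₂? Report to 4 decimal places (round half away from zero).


1.3232

form AᵀA = [4424589072/391842025 -15166859904/391842025; -15166859904/391842025 52001584128/391842025] with trace 2257046928/15673681 and determinant 5308416/15673681
eigenvalues of AᵀA: λ = (tr ± √(tr²−4·det))/2 = 144, 36864/15673681
σ_max=√144=12, σ_min=√(36864/15673681)=(192/3959) → κ = 247.4375
worst-case relative error ≤ 247.4375 × 1/187 = 1.3232


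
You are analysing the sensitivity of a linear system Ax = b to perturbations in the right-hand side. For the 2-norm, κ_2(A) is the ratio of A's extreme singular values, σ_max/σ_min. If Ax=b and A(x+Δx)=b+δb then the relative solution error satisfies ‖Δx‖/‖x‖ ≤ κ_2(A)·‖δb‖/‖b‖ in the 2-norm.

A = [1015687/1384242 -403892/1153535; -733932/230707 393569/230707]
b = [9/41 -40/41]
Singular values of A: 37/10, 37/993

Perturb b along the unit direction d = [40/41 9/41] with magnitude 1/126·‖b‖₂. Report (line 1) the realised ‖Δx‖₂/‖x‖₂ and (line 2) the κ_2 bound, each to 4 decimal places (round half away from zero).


from the listed singular values, σ₁ = 37/10, σ_n = 37/993
κ = σ_max/σ_min = (37/10)/(37/993) = 99.3000
κ_2(A)·‖δb‖/‖b‖ = 0.7881
solve Ax = b  →  x = [0.2385 -0.1272]
2-norm of b is 1.0000; of x, 0.2703
with δb = [0.0077 0.0017], A·Δx = δb → ‖Δx‖ = 0.2130
relative error = 0.7881
realised/bound = 1 exactly: the bound is attained for this b and d

0.7881
0.7881


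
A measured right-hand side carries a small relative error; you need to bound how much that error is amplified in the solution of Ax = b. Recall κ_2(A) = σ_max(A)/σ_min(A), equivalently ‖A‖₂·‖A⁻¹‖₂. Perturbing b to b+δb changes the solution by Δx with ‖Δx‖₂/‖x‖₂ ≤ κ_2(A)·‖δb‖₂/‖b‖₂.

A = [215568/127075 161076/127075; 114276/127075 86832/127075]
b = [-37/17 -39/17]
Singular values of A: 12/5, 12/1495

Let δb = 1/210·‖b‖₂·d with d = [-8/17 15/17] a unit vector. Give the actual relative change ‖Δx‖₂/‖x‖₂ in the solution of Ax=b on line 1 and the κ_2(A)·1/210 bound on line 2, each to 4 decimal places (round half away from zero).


largest singular value 12/5, smallest 12/1495
κ = σ_max/σ_min = (12/5)/(12/1495) = 299.0000
perturbation bound = 299.0000·1/210 = 1.4238
solve Ax = b  →  x = [73.7500 -100.4167]
2-norm of b is 3.1623; of x, 124.5896
re-solving with b+δb shifts x by Δx of norm 1.8760
relative error = 0.0151
realised/bound (from unrounded values) ≈ 0.0106

0.0151
1.4238


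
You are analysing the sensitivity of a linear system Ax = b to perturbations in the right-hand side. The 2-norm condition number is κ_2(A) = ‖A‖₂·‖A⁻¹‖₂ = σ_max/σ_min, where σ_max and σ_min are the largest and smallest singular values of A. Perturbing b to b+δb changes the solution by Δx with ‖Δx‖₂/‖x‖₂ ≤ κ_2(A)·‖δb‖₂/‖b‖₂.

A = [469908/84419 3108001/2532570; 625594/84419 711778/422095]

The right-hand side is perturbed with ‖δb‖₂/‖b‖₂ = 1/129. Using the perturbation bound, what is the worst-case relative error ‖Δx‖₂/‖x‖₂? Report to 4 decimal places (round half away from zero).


AᵀA = [612181381300/7126567561 137739293690/7126567561; 137739293690/7126567561 1115931015289/256556432196]; tr = 13774218169/152621316, det = 3258025/38155329
eigenvalues of AᵀA: λ = (tr ± √(tr²−4·det))/2 = 361/4, 36100/38155329
so κ_2 = √((361/4) / (36100/38155329)) = 308.8500
worst-case relative error ≤ 308.8500 × 1/129 = 2.3942

2.3942


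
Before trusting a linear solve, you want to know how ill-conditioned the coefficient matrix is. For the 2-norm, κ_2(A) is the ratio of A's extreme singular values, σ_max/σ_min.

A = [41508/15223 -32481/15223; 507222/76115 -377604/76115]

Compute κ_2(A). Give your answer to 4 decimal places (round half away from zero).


117.1000

form AᵀA = [1777201236/34281025 -1332749052/34281025; -1332749052/34281025 999764289/34281025] with trace 111078621/1371241 and determinant 656100/1371241
solving λ² − 111078621/1371241·λ + 656100/1371241 = 0 gives λ = 81, 8100/1371241
κ = σ_max/σ_min = 9/(90/1171) = 117.1000


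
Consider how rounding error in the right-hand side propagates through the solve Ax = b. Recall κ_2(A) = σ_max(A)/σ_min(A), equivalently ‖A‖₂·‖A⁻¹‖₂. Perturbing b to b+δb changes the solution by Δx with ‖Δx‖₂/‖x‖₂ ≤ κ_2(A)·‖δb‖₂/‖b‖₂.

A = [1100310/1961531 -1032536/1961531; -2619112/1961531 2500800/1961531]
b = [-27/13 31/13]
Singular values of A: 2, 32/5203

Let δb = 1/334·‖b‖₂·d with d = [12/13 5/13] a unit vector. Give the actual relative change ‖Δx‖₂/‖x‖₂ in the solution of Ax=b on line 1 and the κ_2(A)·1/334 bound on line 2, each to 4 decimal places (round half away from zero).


0.0095
0.9736

from the listed singular values, σ₁ = 2, σ_n = 32/5203
κ_2(A) = 2 / (32/5203) = 325.1875
κ_2(A)·‖δb‖/‖b‖ = 0.9736
solve Ax = b  →  x = [-113.2198 -116.7058]
2-norm of b is 3.1623; of x, 162.6007
with δb = [0.0087 0.0036], A·Δx = δb → ‖Δx‖ = 1.5394
relative error = 0.0095
realised/bound (from unrounded values) ≈ 0.0097


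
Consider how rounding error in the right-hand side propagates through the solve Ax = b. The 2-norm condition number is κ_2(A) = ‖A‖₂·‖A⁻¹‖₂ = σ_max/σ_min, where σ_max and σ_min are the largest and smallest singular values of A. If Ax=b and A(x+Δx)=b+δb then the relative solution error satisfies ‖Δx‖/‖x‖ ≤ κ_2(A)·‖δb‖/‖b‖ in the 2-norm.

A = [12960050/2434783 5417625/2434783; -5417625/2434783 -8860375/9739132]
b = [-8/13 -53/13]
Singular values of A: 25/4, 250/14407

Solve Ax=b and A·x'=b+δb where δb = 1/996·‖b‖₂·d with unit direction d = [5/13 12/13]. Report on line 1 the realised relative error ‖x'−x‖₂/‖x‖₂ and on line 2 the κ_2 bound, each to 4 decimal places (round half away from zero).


0.0010
0.3616

largest singular value 25/4, smallest 250/14407
κ_2(A) = (25/4) / (250/14407) = 360.1750
κ_2(A)·‖δb‖/‖b‖ = 0.3616
solve Ax = b  →  x = [88.8062 -212.7188]
2-norm of b is 4.1231; of x, 230.5121
re-solving with b+δb shifts x by Δx of norm 0.2386
realised ‖Δx‖/‖x‖ = 0.0010
realised/bound (from unrounded values) ≈ 0.0029


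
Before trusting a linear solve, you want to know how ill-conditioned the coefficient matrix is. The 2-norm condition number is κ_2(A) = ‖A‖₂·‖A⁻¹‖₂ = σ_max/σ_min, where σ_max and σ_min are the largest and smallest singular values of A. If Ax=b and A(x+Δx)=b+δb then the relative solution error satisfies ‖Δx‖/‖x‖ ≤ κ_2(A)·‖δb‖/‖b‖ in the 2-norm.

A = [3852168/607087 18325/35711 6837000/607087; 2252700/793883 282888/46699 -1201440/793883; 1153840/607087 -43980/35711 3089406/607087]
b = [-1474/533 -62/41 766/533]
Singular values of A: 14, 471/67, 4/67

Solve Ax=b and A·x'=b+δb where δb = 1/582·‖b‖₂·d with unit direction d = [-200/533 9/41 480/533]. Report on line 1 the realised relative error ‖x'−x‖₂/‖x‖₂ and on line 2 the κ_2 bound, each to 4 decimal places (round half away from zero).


0.0030
0.4029

from the listed singular values, σ₁ = 14, σ_n = 4/67
κ_2(A) = 14 / (4/67) = 234.5000
bound on ‖Δx‖/‖x‖: κ·ε = 234.5000·1/582 = 0.4029
solve Ax = b  →  x = [-26.2667 15.5137 13.8470]
2-norm of b is 3.4641; of x, 33.5015
δb = ε·‖b‖·d = [-0.0022 0.0013 0.0054]; solving A·Δx = δb gives ‖Δx‖ = 0.0997
relative error = 0.0030
realised/bound (from unrounded values) ≈ 0.0074


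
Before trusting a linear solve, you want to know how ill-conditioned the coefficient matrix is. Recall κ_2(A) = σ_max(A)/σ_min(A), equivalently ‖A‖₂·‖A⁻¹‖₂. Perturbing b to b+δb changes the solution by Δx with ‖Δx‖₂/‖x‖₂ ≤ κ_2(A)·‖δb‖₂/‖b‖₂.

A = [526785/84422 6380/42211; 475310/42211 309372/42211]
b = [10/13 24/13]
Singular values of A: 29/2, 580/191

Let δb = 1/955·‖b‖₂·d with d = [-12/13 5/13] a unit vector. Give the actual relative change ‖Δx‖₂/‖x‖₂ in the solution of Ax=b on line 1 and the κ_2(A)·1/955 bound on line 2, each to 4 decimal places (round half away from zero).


0.0050
0.0050

σ_max = 29/2, σ_min = 580/191
κ = σ_max/σ_min = (29/2)/(580/191) = 4.7750
perturbation bound = 4.7750·1/955 = 0.0050
solve Ax = b  →  x = [0.1217 0.0649]
‖b‖ = 2.0000, ‖x‖ = 0.1379
δb = ε·‖b‖·d = [-0.0019 0.0008]; solving A·Δx = δb gives ‖Δx‖ = 0.0007
dividing the unrounded norms, ‖Δx‖/‖x‖ = 0.0050
so the bound is sharp here: realised error equals the bound


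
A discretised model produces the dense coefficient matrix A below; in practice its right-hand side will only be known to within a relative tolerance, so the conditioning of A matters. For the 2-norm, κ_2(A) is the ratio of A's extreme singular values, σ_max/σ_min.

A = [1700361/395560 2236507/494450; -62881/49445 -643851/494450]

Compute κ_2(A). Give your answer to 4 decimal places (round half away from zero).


form AᵀA = [125771392825/6258708544 33014057895/1564677136; 33014057895/1564677136 4333206137/195584642] with trace 314428049/7441984 and determinant 714025/29767936
char-poly roots: 169/4 and 4225/7441984
σ_max=√(169/4)=(13/2), σ_min=√(4225/7441984)=(65/2728) → κ = 272.8000

272.8000


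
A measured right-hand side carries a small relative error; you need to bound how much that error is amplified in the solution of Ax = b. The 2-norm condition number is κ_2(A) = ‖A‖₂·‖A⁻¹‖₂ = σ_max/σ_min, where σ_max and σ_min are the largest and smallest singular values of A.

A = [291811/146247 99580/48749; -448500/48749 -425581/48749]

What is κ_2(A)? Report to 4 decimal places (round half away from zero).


123.0000

AᵀA = [1127616841/12723489 357928480/4241163; 357928480/4241163 113643881/1413721]; tr = 2556970/15129, det = 28561/15129
λ_max, λ_min = (2556970/15129 ± √6536367183424/228886641)/2 = 169, 169/15129
σ_max=√169=13, σ_min=√(169/15129)=(13/123) → κ = 123.0000


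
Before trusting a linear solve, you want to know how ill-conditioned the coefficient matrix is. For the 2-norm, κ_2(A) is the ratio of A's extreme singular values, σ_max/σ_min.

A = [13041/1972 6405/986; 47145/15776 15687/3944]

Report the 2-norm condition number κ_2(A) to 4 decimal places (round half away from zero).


AᵀA = [45352881/861184 11807775/215296; 11807775/215296 3122721/53824]; tr = 113337/1024, det = 194481/4096
solving λ² − 113337/1024·λ + 194481/4096 = 0 gives λ = 441/4, 441/1024
so κ_2 = √((441/4) / (441/1024)) = 16.0000

16.0000


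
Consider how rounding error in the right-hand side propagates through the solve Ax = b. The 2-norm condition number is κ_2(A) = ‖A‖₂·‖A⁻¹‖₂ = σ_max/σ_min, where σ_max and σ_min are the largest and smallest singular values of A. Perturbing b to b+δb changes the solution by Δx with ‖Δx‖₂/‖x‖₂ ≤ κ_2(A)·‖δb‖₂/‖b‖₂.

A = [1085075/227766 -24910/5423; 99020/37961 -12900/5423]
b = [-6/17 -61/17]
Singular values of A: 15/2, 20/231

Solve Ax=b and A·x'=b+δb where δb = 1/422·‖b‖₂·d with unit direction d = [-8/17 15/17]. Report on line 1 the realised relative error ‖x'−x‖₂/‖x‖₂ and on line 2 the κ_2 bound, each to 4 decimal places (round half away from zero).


largest singular value 15/2, smallest 20/231
condition number: (15/2) ÷ (20/231) = 86.6250
κ_2(A)·‖δb‖/‖b‖ = 0.2053
solve Ax = b  →  x = [-24.0897 -24.9075]
‖b‖₂ = 3.6056 and ‖x‖₂ = 34.6510
Δx = A⁻¹·δb where δb = 1/422·3.6056·d; ‖Δx‖ = 0.0987
realised ‖Δx‖/‖x‖ = 0.0028
tightness: 0.0028 against a bound of 0.2053 (unrounded ratio ≈ 0.0139)

0.0028
0.2053


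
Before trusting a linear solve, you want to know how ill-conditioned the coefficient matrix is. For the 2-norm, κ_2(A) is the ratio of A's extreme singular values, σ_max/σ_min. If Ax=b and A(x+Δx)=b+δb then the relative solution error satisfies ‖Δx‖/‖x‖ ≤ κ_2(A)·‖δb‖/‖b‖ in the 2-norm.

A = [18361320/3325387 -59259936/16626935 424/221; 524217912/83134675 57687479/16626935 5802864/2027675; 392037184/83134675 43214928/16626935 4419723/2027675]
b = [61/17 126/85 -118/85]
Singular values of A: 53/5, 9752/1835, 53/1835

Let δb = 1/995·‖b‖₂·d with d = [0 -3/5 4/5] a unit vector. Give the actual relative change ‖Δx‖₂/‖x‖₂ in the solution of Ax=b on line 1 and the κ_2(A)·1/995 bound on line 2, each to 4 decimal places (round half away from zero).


0.0021
0.3688

largest singular value 53/5, smallest 53/1835
condition number: (53/5) ÷ (53/1835) = 367.0000
perturbation bound = 367.0000·1/995 = 0.3688
solve Ax = b  →  x = [26.2771 5.3337 -63.8462]
‖b‖ = 4.1231, ‖x‖ = 69.2478
re-solving with b+δb shifts x by Δx of norm 0.1435
dividing the unrounded norms, ‖Δx‖/‖x‖ = 0.0021
so the bound overstates the realised error by a factor of ≈ 178.0277 (computed from the unrounded values)


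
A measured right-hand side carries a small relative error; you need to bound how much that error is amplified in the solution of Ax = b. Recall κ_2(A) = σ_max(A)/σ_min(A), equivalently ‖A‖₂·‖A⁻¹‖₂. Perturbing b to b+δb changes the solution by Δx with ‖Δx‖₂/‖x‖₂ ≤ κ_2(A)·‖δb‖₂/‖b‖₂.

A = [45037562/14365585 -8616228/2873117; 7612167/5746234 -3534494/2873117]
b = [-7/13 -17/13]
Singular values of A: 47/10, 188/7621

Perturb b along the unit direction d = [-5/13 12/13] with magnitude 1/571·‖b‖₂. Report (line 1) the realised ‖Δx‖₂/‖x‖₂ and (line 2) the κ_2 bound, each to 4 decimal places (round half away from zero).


0.0025
0.3337

from the listed singular values, σ₁ = 47/10, σ_n = 188/7621
κ = σ_max/σ_min = (47/10)/(188/7621) = 190.5250
bound on ‖Δx‖/‖x‖: κ·ε = 190.5250·1/571 = 0.3337
solve Ax = b  →  x = [-28.1108 -29.2078]
‖b‖₂ = 1.4142 and ‖x‖₂ = 40.5378
with δb = [-0.0010 0.0023], A·Δx = δb → ‖Δx‖ = 0.1004
dividing the unrounded norms, ‖Δx‖/‖x‖ = 0.0025
so the bound overstates the realised error by a factor of ≈ 134.7234 (computed from the unrounded values)


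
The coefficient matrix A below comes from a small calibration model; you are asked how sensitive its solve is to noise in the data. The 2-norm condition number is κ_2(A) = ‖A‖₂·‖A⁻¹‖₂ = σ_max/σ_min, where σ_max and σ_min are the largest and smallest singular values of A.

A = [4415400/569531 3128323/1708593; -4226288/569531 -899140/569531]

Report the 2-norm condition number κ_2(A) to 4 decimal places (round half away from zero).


89.8125

M = AᵀA = [44420056384/385690321 9993210920/385690321; 9993210920/385690321 20288322769/3471212889]. tr(M)=249892225/2064969, det(M)=3748096/2064969
solving λ² − 249892225/2064969·λ + 3748096/2064969 = 0 gives λ = 121, 30976/2064969
κ = σ_max/σ_min = 11/(176/1437) = 89.8125


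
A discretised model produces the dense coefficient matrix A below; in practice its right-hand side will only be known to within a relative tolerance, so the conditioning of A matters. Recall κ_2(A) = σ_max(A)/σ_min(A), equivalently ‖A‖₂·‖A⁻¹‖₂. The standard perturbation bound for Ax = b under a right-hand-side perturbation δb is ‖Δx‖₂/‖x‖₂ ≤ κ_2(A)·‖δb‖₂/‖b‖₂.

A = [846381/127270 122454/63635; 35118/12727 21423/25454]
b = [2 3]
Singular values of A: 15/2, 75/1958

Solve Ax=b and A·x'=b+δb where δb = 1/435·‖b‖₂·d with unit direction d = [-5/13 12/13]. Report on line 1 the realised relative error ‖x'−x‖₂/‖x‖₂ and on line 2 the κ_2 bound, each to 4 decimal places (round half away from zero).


from the listed singular values, σ₁ = 15/2, σ_n = 75/1958
condition number: (15/2) ÷ (75/1958) = 195.8000
κ_2(A)·‖δb‖/‖b‖ = 0.4501
solve Ax = b  →  x = [-14.2357 50.2368]
‖b‖ = 3.6056, ‖x‖ = 52.2149
re-solving with b+δb shifts x by Δx of norm 0.2164
dividing the unrounded norms, ‖Δx‖/‖x‖ = 0.0041
so the bound overstates the realised error by a factor of ≈ 108.6135 (computed from the unrounded values)

0.0041
0.4501


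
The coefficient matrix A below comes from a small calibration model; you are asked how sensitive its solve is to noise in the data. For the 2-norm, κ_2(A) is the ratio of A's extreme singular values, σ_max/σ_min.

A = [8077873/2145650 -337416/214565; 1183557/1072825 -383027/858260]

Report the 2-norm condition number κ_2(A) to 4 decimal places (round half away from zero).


AᵀA = [113368417429/7366102276 -47236331835/7366102276; -47236331835/7366102276 78732103825/29464409104]; tr = 3149146589/174345616, det = 2088025/697382464
λ_max, λ_min = (3149146589/174345616 ± √9916760201005486521/30396393818419456)/2 = 289/16, 7225/43586404
so κ_2 = √((289/16) / (7225/43586404)) = 330.1000

330.1000


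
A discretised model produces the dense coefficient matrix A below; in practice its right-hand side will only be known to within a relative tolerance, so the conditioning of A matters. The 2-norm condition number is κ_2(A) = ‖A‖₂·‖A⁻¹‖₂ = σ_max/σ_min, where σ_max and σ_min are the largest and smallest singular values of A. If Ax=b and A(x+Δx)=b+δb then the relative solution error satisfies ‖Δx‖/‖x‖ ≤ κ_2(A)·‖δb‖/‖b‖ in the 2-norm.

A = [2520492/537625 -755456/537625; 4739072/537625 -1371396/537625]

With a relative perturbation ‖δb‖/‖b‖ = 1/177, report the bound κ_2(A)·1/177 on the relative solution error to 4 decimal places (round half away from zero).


form AᵀA = [99694406032/1000140625 -29077042176/1000140625; -29077042176/1000140625 8482493968/1000140625] with trace 34616608/320045 and determinant 7311616/40005625
λ_max, λ_min = (34616608/320045 ± √29955866698727424/2560720050625)/2 = 2704/25, 2704/1600225
σ_max=√(2704/25)=(52/5), σ_min=√(2704/1600225)=(52/1265) → κ = 253.0000
worst-case relative error ≤ 253.0000 × 1/177 = 1.4294

1.4294


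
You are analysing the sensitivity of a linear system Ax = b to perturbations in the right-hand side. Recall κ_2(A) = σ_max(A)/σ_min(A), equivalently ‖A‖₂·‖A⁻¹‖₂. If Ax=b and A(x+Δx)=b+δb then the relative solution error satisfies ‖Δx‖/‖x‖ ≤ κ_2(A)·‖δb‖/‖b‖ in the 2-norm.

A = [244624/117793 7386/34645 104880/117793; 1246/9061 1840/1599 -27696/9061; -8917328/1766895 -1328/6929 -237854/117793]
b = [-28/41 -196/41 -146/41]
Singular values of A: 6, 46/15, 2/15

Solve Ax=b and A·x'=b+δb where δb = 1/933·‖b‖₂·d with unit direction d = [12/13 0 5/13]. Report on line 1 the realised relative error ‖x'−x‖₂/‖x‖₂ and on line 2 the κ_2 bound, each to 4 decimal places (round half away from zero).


0.0032
0.0482

σ_max = 6, σ_min = 2/15
condition number: 6 ÷ (2/15) = 45.0000
κ_2(A)·‖δb‖/‖b‖ = 0.0482
solve Ax = b  →  x = [2.7366 -14.3478 -3.7144]
2-norm of b is 6.0000; of x, 15.0714
with δb = [0.0059 0.0000 0.0025], A·Δx = δb → ‖Δx‖ = 0.0482
realised ‖Δx‖/‖x‖ = 0.0032
tightness: 0.0032 against a bound of 0.0482 (unrounded ratio ≈ 0.0664)


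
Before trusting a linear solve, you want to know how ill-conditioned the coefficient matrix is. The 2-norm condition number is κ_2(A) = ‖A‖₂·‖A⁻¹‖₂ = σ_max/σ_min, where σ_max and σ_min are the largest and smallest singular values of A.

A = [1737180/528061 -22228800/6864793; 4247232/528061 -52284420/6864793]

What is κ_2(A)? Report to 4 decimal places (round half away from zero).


145.6720

AᵀA = [21056774014224/278848419721 -20052268346880/278848419721; -20052268346880/278848419721 19099290675600/278848419721]; tr = 47747996064/331567681, det = 324000000/331567681
eigenvalues of AᵀA: λ = (tr ± √(tr²−4·det))/2 = 144, 2250000/331567681
so κ_2 = √(144 / (2250000/331567681)) = 145.6720
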